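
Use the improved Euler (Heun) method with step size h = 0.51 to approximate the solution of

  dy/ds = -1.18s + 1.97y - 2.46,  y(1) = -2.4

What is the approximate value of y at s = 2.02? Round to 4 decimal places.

Heun: k1 = f(s_n, y_n); k2 = f(s_n + h, y_n + h·k1); y_{n+1} = y_n + (h/2)·(k1 + k2).
s=1.000000, y=-2.400000:
  k1 = f(1.000000, -2.400000) = -8.368000
  k2 = f(1.510000, -6.667680) = -17.377130
  y ← -2.400000 + (0.51/2)·(-8.368000 + (-17.377130)) = -8.965008
s=1.510000, y=-8.965008:
  k1 = f(1.510000, -8.965008) = -21.902866
  k2 = f(2.020000, -20.135470) = -44.510475
  y ← -8.965008 + (0.51/2)·(-21.902866 + (-44.510475)) = -25.900410
y(2.02) ≈ -25.9004

-25.9004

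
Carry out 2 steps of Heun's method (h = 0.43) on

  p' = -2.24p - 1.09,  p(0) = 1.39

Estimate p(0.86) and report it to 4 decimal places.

Heun: k1 = f(t_n, p_n); k2 = f(t_n + h, p_n + h·k1); p_{n+1} = p_n + (h/2)·(k1 + k2).
t=0.000000, p=1.390000:
  k1 = f(0.000000, 1.390000) = -4.203600
  k2 = f(0.430000, -0.417548) = -0.154692
  p ← 1.390000 + (0.43/2)·(-4.203600 + (-0.154692)) = 0.452967
t=0.430000, p=0.452967:
  k1 = f(0.430000, 0.452967) = -2.104646
  k2 = f(0.860000, -0.452031) = -0.077451
  p ← 0.452967 + (0.43/2)·(-2.104646 + (-0.077451)) = -0.016184
p(0.86) ≈ -0.0162

-0.0162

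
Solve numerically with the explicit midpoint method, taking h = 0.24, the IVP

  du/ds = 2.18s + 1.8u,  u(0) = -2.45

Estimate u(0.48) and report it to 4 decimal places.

-5.3889

Midpoint: k1 = f(s_n, u_n); k2 = f(s_n + h/2, u_n + (h/2)·k1); u_{n+1} = u_n + h·k2.
s=0.000000, u=-2.450000:
  k1 = f(0.000000, -2.450000) = -4.410000
  k2 = f(0.120000, -2.979200) = -5.100960
  u ← -2.450000 + 0.24·(-5.100960) = -3.674230
s=0.240000, u=-3.674230:
  k1 = f(0.240000, -3.674230) = -6.090415
  k2 = f(0.360000, -4.405080) = -7.144344
  u ← -3.674230 + 0.24·(-7.144344) = -5.388873
u(0.48) ≈ -5.3889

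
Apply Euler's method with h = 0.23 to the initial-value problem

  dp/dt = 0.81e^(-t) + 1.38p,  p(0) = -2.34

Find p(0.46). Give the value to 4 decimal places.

Euler: p_{n+1} = p_n + h·f(t_n, p_n).
t=0.000000, p=-2.340000: f=-2.419200 → p ← -2.340000 + 0.23·(-2.419200) = -2.896416
t=0.230000, p=-2.896416: f=-3.353482 → p ← -2.896416 + 0.23·(-3.353482) = -3.667717
p(0.46) ≈ -3.6677

-3.6677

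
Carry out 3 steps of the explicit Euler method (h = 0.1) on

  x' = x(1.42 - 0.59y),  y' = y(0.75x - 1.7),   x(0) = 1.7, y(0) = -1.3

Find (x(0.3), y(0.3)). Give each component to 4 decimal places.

3.0579, -1.2497

Euler on (x,y): x_{n+1} = x_n + h·x', y_{n+1} = y_n + h·y'.
0.000000: (1.700000, -1.300000); f=(3.717900, 0.552500) → (2.071790, -1.244750)
0.100000: (2.071790, -1.244750); f=(4.463470, 0.181930) → (2.518137, -1.226557)
0.200000: (2.518137, -1.226557); f=(5.398051, -0.231332) → (3.057942, -1.249690)
(x(0.3), y(0.3)) ≈ (3.0579, -1.2497)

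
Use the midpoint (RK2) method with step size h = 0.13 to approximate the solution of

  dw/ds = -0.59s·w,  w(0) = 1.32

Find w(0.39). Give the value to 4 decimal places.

Midpoint: k1 = f(s_n, w_n); k2 = f(s_n + h/2, w_n + (h/2)·k1); w_{n+1} = w_n + h·k2.
s=0.000000, w=1.320000:
  k1 = f(0.000000, 1.320000) = 0.000000
  k2 = f(0.065000, 1.320000) = -0.050622
  w ← 1.320000 + 0.13·(-0.050622) = 1.313419
s=0.130000, w=1.313419:
  k1 = f(0.130000, 1.313419) = -0.100739
  k2 = f(0.195000, 1.306871) = -0.150356
  w ← 1.313419 + 0.13·(-0.150356) = 1.293873
s=0.260000, w=1.293873:
  k1 = f(0.260000, 1.293873) = -0.198480
  k2 = f(0.325000, 1.280972) = -0.245626
  w ← 1.293873 + 0.13·(-0.245626) = 1.261942
w(0.39) ≈ 1.2619

1.2619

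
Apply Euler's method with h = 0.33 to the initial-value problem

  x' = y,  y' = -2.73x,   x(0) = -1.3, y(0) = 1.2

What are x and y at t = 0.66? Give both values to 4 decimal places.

Euler on (x,y): x_{n+1} = x_n + h·x', y_{n+1} = y_n + h·y'.
0.000000: (-1.300000, 1.200000); f=(1.200000, 3.549000) → (-0.904000, 2.371170)
0.330000: (-0.904000, 2.371170); f=(2.371170, 2.467920) → (-0.121514, 3.185584)
(x(0.66), y(0.66)) ≈ (-0.1215, 3.1856)

-0.1215, 3.1856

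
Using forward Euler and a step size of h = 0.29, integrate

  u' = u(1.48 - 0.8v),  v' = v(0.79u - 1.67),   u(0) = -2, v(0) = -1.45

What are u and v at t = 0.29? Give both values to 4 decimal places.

-3.5312, -0.0834

Euler on (u,v): u_{n+1} = u_n + h·u', v_{n+1} = v_n + h·v'.
0.000000: (-2.000000, -1.450000); f=(-5.280000, 4.712500) → (-3.531200, -0.083375)
(u(0.29), v(0.29)) ≈ (-3.5312, -0.0834)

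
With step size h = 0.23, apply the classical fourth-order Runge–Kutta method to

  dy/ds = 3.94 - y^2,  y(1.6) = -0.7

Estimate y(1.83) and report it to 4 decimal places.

0.1739

RK4: k1 = f(s_n, y_n); k2 = f(s_n + h/2, y_n + (h/2)·k1); k3 = f(s_n + h/2, y_n + (h/2)·k2); k4 = f(s_n + h, y_n + h·k3); y_{n+1} = y_n + (h/6)·(k1 + 2k2 + 2k3 + k4).
s=1.600000, y=-0.700000:
  k1 = f(1.600000, -0.700000) = 3.450000
  k2 = f(1.715000, -0.303250) = 3.848039
  k3 = f(1.715000, -0.257475) = 3.873706
  k4 = f(1.830000, 0.190952) = 3.903537
  y ← -0.700000 + (0.23/6)·(k1 + 2k2 + 2k3 + k4) = 0.173886
y(1.83) ≈ 0.1739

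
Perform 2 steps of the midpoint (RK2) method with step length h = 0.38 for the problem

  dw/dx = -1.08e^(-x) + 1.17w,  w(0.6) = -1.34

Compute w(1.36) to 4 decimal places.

-3.7185

Midpoint: k1 = f(x_n, w_n); k2 = f(x_n + h/2, w_n + (h/2)·k1); w_{n+1} = w_n + h·k2.
x=0.600000, w=-1.340000:
  k1 = f(0.600000, -1.340000) = -2.160517
  k2 = f(0.790000, -1.750498) = -2.538235
  w ← -1.340000 + 0.38·(-2.538235) = -2.304529
x=0.980000, w=-2.304529:
  k1 = f(0.980000, -2.304529) = -3.101635
  k2 = f(1.170000, -2.893840) = -3.720989
  w ← -2.304529 + 0.38·(-3.720989) = -3.718505
w(1.36) ≈ -3.7185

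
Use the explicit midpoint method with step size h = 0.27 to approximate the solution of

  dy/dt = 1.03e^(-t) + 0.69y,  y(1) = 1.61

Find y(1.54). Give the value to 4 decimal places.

2.5271

Midpoint: k1 = f(t_n, y_n); k2 = f(t_n + h/2, y_n + (h/2)·k1); y_{n+1} = y_n + h·k2.
t=1.000000, y=1.610000:
  k1 = f(1.000000, 1.610000) = 1.489816
  k2 = f(1.135000, 1.811125) = 1.580741
  y ← 1.610000 + 0.27·1.580741 = 2.036800
t=1.270000, y=2.036800:
  k1 = f(1.270000, 2.036800) = 1.694649
  k2 = f(1.405000, 2.265578) = 1.815977
  y ← 2.036800 + 0.27·1.815977 = 2.527114
y(1.54) ≈ 2.5271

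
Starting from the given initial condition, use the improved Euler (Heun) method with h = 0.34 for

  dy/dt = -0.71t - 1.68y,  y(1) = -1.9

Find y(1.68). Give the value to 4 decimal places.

Heun: k1 = f(t_n, y_n); k2 = f(t_n + h, y_n + h·k1); y_{n+1} = y_n + (h/2)·(k1 + k2).
t=1.000000, y=-1.900000:
  k1 = f(1.000000, -1.900000) = 2.482000
  k2 = f(1.340000, -1.056120) = 0.822882
  y ← -1.900000 + (0.34/2)·(2.482000 + 0.822882) = -1.338170
t=1.340000, y=-1.338170:
  k1 = f(1.340000, -1.338170) = 1.296726
  k2 = f(1.680000, -0.897283) = 0.314636
  y ← -1.338170 + (0.34/2)·(1.296726 + 0.314636) = -1.064239
y(1.68) ≈ -1.0642

-1.0642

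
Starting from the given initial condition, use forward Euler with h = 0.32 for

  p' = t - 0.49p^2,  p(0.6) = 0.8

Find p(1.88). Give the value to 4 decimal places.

Euler: p_{n+1} = p_n + h·f(t_n, p_n).
t=0.600000, p=0.800000: f=0.286400 → p ← 0.800000 + 0.32·0.286400 = 0.891648
t=0.920000, p=0.891648: f=0.530432 → p ← 0.891648 + 0.32·0.530432 = 1.061386
t=1.240000, p=1.061386: f=0.687995 → p ← 1.061386 + 0.32·0.687995 = 1.281545
t=1.560000, p=1.281545: f=0.755245 → p ← 1.281545 + 0.32·0.755245 = 1.523223
p(1.88) ≈ 1.5232

1.5232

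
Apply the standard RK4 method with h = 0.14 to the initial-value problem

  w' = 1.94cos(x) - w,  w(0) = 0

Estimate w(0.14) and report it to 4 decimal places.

0.2526

RK4: k1 = f(x_n, w_n); k2 = f(x_n + h/2, w_n + (h/2)·k1); k3 = f(x_n + h/2, w_n + (h/2)·k2); k4 = f(x_n + h, w_n + h·k3); w_{n+1} = w_n + (h/6)·(k1 + 2k2 + 2k3 + k4).
x=0.000000, w=0.000000:
  k1 = f(0.000000, 0.000000) = 1.940000
  k2 = f(0.070000, 0.135800) = 1.799449
  k3 = f(0.070000, 0.125961) = 1.809288
  k4 = f(0.140000, 0.253300) = 1.667719
  w ← 0.000000 + (0.14/6)·(k1 + 2k2 + 2k3 + k4) = 0.252588
w(0.14) ≈ 0.2526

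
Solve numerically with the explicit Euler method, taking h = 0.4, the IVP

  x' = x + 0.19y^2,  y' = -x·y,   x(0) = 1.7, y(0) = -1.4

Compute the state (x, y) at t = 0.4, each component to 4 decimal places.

2.5290, -0.4480

Euler on (x,y): x_{n+1} = x_n + h·x', y_{n+1} = y_n + h·y'.
0.000000: (1.700000, -1.400000); f=(2.072400, 2.380000) → (2.528960, -0.448000)
(x(0.4), y(0.4)) ≈ (2.5290, -0.4480)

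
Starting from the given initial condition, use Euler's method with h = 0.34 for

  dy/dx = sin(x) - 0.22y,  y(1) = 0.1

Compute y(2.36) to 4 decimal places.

1.2021

Euler: y_{n+1} = y_n + h·f(x_n, y_n).
x=1.000000, y=0.100000: f=0.819471 → y ← 0.100000 + 0.34·0.819471 = 0.378620
x=1.340000, y=0.378620: f=0.890188 → y ← 0.378620 + 0.34·0.890188 = 0.681284
x=1.680000, y=0.681284: f=0.844161 → y ← 0.681284 + 0.34·0.844161 = 0.968299
x=2.020000, y=0.968299: f=0.687767 → y ← 0.968299 + 0.34·0.687767 = 1.202140
y(2.36) ≈ 1.2021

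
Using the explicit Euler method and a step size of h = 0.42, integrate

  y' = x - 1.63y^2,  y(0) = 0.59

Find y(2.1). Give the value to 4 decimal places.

1.0531

Euler: y_{n+1} = y_n + h·f(x_n, y_n).
x=0.000000, y=0.590000: f=-0.567403 → y ← 0.590000 + 0.42·(-0.567403) = 0.351691
x=0.420000, y=0.351691: f=0.218391 → y ← 0.351691 + 0.42·0.218391 = 0.443415
x=0.840000, y=0.443415: f=0.519514 → y ← 0.443415 + 0.42·0.519514 = 0.661611
x=1.260000, y=0.661611: f=0.546501 → y ← 0.661611 + 0.42·0.546501 = 0.891142
x=1.680000, y=0.891142: f=0.385562 → y ← 0.891142 + 0.42·0.385562 = 1.053078
y(2.1) ≈ 1.0531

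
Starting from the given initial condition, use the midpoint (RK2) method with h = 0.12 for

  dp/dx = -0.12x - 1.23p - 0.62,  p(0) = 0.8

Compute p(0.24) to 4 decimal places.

Midpoint: k1 = f(x_n, p_n); k2 = f(x_n + h/2, p_n + (h/2)·k1); p_{n+1} = p_n + h·k2.
x=0.000000, p=0.800000:
  k1 = f(0.000000, 0.800000) = -1.604000
  k2 = f(0.060000, 0.703760) = -1.492825
  p ← 0.800000 + 0.12·(-1.492825) = 0.620861
x=0.120000, p=0.620861:
  k1 = f(0.120000, 0.620861) = -1.398059
  k2 = f(0.180000, 0.536977) = -1.302082
  p ← 0.620861 + 0.12·(-1.302082) = 0.464611
p(0.24) ≈ 0.4646

0.4646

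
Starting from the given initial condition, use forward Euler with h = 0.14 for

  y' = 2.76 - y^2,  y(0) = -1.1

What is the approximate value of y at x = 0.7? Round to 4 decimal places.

0.4903

Euler: y_{n+1} = y_n + h·f(x_n, y_n).
x=0.000000, y=-1.100000: f=1.550000 → y ← -1.100000 + 0.14·1.550000 = -0.883000
x=0.140000, y=-0.883000: f=1.980311 → y ← -0.883000 + 0.14·1.980311 = -0.605756
x=0.280000, y=-0.605756: f=2.393059 → y ← -0.605756 + 0.14·2.393059 = -0.270728
x=0.420000, y=-0.270728: f=2.686706 → y ← -0.270728 + 0.14·2.686706 = 0.105411
x=0.560000, y=0.105411: f=2.748889 → y ← 0.105411 + 0.14·2.748889 = 0.490255
y(0.7) ≈ 0.4903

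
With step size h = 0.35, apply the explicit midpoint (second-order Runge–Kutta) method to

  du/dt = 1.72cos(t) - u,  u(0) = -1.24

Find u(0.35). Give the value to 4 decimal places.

Midpoint: k1 = f(t_n, u_n); k2 = f(t_n + h/2, u_n + (h/2)·k1); u_{n+1} = u_n + h·k2.
t=0.000000, u=-1.240000:
  k1 = f(0.000000, -1.240000) = 2.960000
  k2 = f(0.175000, -0.722000) = 2.415730
  u ← -1.240000 + 0.35·2.415730 = -0.394495
u(0.35) ≈ -0.3945

-0.3945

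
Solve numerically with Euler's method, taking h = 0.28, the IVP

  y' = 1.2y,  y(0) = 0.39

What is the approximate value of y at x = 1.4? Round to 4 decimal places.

Euler: y_{n+1} = y_n + h·f(x_n, y_n).
x=0.000000, y=0.390000: f=0.468000 → y ← 0.390000 + 0.28·0.468000 = 0.521040
x=0.280000, y=0.521040: f=0.625248 → y ← 0.521040 + 0.28·0.625248 = 0.696109
x=0.560000, y=0.696109: f=0.835331 → y ← 0.696109 + 0.28·0.835331 = 0.930002
x=0.840000, y=0.930002: f=1.116003 → y ← 0.930002 + 0.28·1.116003 = 1.242483
x=1.120000, y=1.242483: f=1.490980 → y ← 1.242483 + 0.28·1.490980 = 1.659957
y(1.4) ≈ 1.6600

1.6600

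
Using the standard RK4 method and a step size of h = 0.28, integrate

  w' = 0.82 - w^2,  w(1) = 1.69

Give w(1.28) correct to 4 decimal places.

RK4: k1 = f(t_n, w_n); k2 = f(t_n + h/2, w_n + (h/2)·k1); k3 = f(t_n + h/2, w_n + (h/2)·k2); k4 = f(t_n + h, w_n + h·k3); w_{n+1} = w_n + (h/6)·(k1 + 2k2 + 2k3 + k4).
t=1.000000, w=1.690000:
  k1 = f(1.000000, 1.690000) = -2.036100
  k2 = f(1.140000, 1.404946) = -1.153873
  k3 = f(1.140000, 1.528458) = -1.516183
  k4 = f(1.280000, 1.265469) = -0.781411
  w ← 1.690000 + (0.28/6)·(k1 + 2k2 + 2k3 + k4) = 1.309311
w(1.28) ≈ 1.3093

1.3093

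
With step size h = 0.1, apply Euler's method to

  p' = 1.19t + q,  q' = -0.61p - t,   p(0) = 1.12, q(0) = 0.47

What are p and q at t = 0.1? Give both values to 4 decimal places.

Euler on (p,q): p_{n+1} = p_n + h·p', q_{n+1} = q_n + h·q'.
0.000000: (1.120000, 0.470000); f=(0.470000, -0.683200) → (1.167000, 0.401680)
(p(0.1), q(0.1)) ≈ (1.1670, 0.4017)

1.1670, 0.4017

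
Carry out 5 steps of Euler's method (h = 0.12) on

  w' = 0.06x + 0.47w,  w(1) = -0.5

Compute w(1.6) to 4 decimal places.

Euler: w_{n+1} = w_n + h·f(x_n, w_n).
x=1.000000, w=-0.500000: f=-0.175000 → w ← -0.500000 + 0.12·(-0.175000) = -0.521000
x=1.120000, w=-0.521000: f=-0.177670 → w ← -0.521000 + 0.12·(-0.177670) = -0.542320
x=1.240000, w=-0.542320: f=-0.180491 → w ← -0.542320 + 0.12·(-0.180491) = -0.563979
x=1.360000, w=-0.563979: f=-0.183470 → w ← -0.563979 + 0.12·(-0.183470) = -0.585996
x=1.480000, w=-0.585996: f=-0.186618 → w ← -0.585996 + 0.12·(-0.186618) = -0.608390
w(1.6) ≈ -0.6084

-0.6084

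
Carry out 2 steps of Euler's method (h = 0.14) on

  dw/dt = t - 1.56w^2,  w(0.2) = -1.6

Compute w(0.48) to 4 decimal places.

Euler: w_{n+1} = w_n + h·f(t_n, w_n).
t=0.200000, w=-1.600000: f=-3.793600 → w ← -1.600000 + 0.14·(-3.793600) = -2.131104
t=0.340000, w=-2.131104: f=-6.744903 → w ← -2.131104 + 0.14·(-6.744903) = -3.075390
w(0.48) ≈ -3.0754

-3.0754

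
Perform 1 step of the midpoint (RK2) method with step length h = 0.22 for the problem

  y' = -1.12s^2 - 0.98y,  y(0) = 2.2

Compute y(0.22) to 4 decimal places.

Midpoint: k1 = f(s_n, y_n); k2 = f(s_n + h/2, y_n + (h/2)·k1); y_{n+1} = y_n + h·k2.
s=0.000000, y=2.200000:
  k1 = f(0.000000, 2.200000) = -2.156000
  k2 = f(0.110000, 1.962840) = -1.937135
  y ← 2.200000 + 0.22·(-1.937135) = 1.773830
y(0.22) ≈ 1.7738

1.7738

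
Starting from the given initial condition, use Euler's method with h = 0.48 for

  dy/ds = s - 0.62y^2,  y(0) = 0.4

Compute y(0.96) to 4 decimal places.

Euler: y_{n+1} = y_n + h·f(s_n, y_n).
s=0.000000, y=0.400000: f=-0.099200 → y ← 0.400000 + 0.48·(-0.099200) = 0.352384
s=0.480000, y=0.352384: f=0.403012 → y ← 0.352384 + 0.48·0.403012 = 0.545830
y(0.96) ≈ 0.5458

0.5458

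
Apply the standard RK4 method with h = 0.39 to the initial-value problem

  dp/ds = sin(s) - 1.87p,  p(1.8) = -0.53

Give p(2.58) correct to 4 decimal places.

0.1786

RK4: k1 = f(s_n, p_n); k2 = f(s_n + h/2, p_n + (h/2)·k1); k3 = f(s_n + h/2, p_n + (h/2)·k2); k4 = f(s_n + h, p_n + h·k3); p_{n+1} = p_n + (h/6)·(k1 + 2k2 + 2k3 + k4).
s=1.800000, p=-0.530000:
  k1 = f(1.800000, -0.530000) = 1.964948
  k2 = f(1.995000, -0.146835) = 1.185949
  k3 = f(1.995000, -0.298740) = 1.470011
  k4 = f(2.190000, 0.043304) = 0.733362
  p ← -0.530000 + (0.39/6)·(k1 + 2k2 + 2k3 + k4) = -0.009335
s=2.190000, p=-0.009335:
  k1 = f(2.190000, -0.009335) = 0.831798
  k2 = f(2.385000, 0.152865) = 0.400589
  k3 = f(2.385000, 0.068780) = 0.557830
  k4 = f(2.580000, 0.208218) = 0.143167
  p ← -0.009335 + (0.39/6)·(k1 + 2k2 + 2k3 + k4) = 0.178632
p(2.58) ≈ 0.1786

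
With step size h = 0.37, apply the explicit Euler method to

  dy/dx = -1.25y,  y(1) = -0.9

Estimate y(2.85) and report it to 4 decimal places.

-0.0404

Euler: y_{n+1} = y_n + h·f(x_n, y_n).
x=1.000000, y=-0.900000: f=1.125000 → y ← -0.900000 + 0.37·1.125000 = -0.483750
x=1.370000, y=-0.483750: f=0.604688 → y ← -0.483750 + 0.37·0.604688 = -0.260016
x=1.740000, y=-0.260016: f=0.325020 → y ← -0.260016 + 0.37·0.325020 = -0.139758
x=2.110000, y=-0.139758: f=0.174698 → y ← -0.139758 + 0.37·0.174698 = -0.075120
x=2.480000, y=-0.075120: f=0.093900 → y ← -0.075120 + 0.37·0.093900 = -0.040377
y(2.85) ≈ -0.0404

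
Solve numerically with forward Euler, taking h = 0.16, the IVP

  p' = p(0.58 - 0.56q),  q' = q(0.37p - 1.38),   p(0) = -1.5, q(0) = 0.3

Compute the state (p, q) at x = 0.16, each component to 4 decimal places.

Euler on (p,q): p_{n+1} = p_n + h·p', q_{n+1} = q_n + h·q'.
0.000000: (-1.500000, 0.300000); f=(-0.618000, -0.580500) → (-1.598880, 0.207120)
(p(0.16), q(0.16)) ≈ (-1.5989, 0.2071)

-1.5989, 0.2071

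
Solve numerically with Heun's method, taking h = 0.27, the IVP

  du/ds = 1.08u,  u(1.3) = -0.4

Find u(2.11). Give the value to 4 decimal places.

Heun: k1 = f(s_n, u_n); k2 = f(s_n + h, u_n + h·k1); u_{n+1} = u_n + (h/2)·(k1 + k2).
s=1.300000, u=-0.400000:
  k1 = f(1.300000, -0.400000) = -0.432000
  k2 = f(1.570000, -0.516640) = -0.557971
  u ← -0.400000 + (0.27/2)·(-0.432000 + (-0.557971)) = -0.533646
s=1.570000, u=-0.533646:
  k1 = f(1.570000, -0.533646) = -0.576338
  k2 = f(1.840000, -0.689257) = -0.744398
  u ← -0.533646 + (0.27/2)·(-0.576338 + (-0.744398)) = -0.711945
s=1.840000, u=-0.711945:
  k1 = f(1.840000, -0.711945) = -0.768901
  k2 = f(2.110000, -0.919549) = -0.993113
  u ← -0.711945 + (0.27/2)·(-0.768901 + (-0.993113)) = -0.949817
u(2.11) ≈ -0.9498

-0.9498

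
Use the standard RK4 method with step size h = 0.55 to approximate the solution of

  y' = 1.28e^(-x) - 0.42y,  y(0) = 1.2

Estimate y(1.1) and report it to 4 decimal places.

1.4118

RK4: k1 = f(x_n, y_n); k2 = f(x_n + h/2, y_n + (h/2)·k1); k3 = f(x_n + h/2, y_n + (h/2)·k2); k4 = f(x_n + h, y_n + h·k3); y_{n+1} = y_n + (h/6)·(k1 + 2k2 + 2k3 + k4).
x=0.000000, y=1.200000:
  k1 = f(0.000000, 1.200000) = 0.776000
  k2 = f(0.275000, 1.413400) = 0.378624
  k3 = f(0.275000, 1.304122) = 0.424521
  k4 = f(0.550000, 1.433487) = 0.136431
  y ← 1.200000 + (0.55/6)·(k1 + 2k2 + 2k3 + k4) = 1.430883
x=0.550000, y=1.430883:
  k1 = f(0.550000, 1.430883) = 0.137525
  k2 = f(0.825000, 1.468702) = -0.055914
  k3 = f(0.825000, 1.415506) = -0.033572
  k4 = f(1.100000, 1.412418) = -0.167141
  y ← 1.430883 + (0.55/6)·(k1 + 2k2 + 2k3 + k4) = 1.411762
y(1.1) ≈ 1.4118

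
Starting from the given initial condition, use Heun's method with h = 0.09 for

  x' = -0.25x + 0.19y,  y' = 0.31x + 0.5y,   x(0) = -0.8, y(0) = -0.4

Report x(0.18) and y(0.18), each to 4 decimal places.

-0.7796, -0.4837

Heun on (x,y): k1 = f(s_n, state_n); k2 = f(s_n + h, state_n + h·k1); state_{n+1} = state_n + (h/2)·(k1 + k2).
0.000000: (-0.800000, -0.400000)
  k1 = (0.124000, -0.448000)
  predictor → (-0.788840, -0.440320)
  k2 = (0.113549, -0.464700)
  → (-0.789310, -0.441072)
0.090000: (-0.789310, -0.441072)
  k1 = (0.113524, -0.465222)
  predictor → (-0.779093, -0.482941)
  k2 = (0.103014, -0.482990)
  → (-0.779566, -0.483741)
(x(0.18), y(0.18)) ≈ (-0.7796, -0.4837)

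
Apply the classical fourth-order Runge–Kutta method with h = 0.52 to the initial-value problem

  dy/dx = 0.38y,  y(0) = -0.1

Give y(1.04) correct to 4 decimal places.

RK4: k1 = f(x_n, y_n); k2 = f(x_n + h/2, y_n + (h/2)·k1); k3 = f(x_n + h/2, y_n + (h/2)·k2); k4 = f(x_n + h, y_n + h·k3); y_{n+1} = y_n + (h/6)·(k1 + 2k2 + 2k3 + k4).
x=0.000000, y=-0.100000:
  k1 = f(0.000000, -0.100000) = -0.038000
  k2 = f(0.260000, -0.109880) = -0.041754
  k3 = f(0.260000, -0.110856) = -0.042125
  k4 = f(0.520000, -0.121905) = -0.046324
  y ← -0.100000 + (0.52/6)·(k1 + 2k2 + 2k3 + k4) = -0.121847
x=0.520000, y=-0.121847:
  k1 = f(0.520000, -0.121847) = -0.046302
  k2 = f(0.780000, -0.133886) = -0.050877
  k3 = f(0.780000, -0.135075) = -0.051329
  k4 = f(1.040000, -0.148538) = -0.056444
  y ← -0.121847 + (0.52/6)·(k1 + 2k2 + 2k3 + k4) = -0.148467
y(1.04) ≈ -0.1485

-0.1485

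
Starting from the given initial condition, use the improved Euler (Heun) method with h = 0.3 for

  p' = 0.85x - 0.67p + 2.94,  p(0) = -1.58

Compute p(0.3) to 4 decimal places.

-0.4627

Heun: k1 = f(x_n, p_n); k2 = f(x_n + h, p_n + h·k1); p_{n+1} = p_n + (h/2)·(k1 + k2).
x=0.000000, p=-1.580000:
  k1 = f(0.000000, -1.580000) = 3.998600
  k2 = f(0.300000, -0.380420) = 3.449881
  p ← -1.580000 + (0.3/2)·(3.998600 + 3.449881) = -0.462728
p(0.3) ≈ -0.4627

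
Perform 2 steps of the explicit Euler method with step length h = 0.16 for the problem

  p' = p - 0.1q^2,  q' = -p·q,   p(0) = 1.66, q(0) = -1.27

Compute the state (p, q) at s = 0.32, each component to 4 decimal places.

2.1898, -0.6492

Euler on (p,q): p_{n+1} = p_n + h·p', q_{n+1} = q_n + h·q'.
0.000000: (1.660000, -1.270000); f=(1.498710, 2.108200) → (1.899794, -0.932688)
0.160000: (1.899794, -0.932688); f=(1.812803, 1.771915) → (2.189842, -0.649182)
(p(0.32), q(0.32)) ≈ (2.1898, -0.6492)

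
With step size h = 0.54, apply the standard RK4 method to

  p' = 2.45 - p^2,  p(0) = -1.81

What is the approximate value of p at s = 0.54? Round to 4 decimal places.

-3.4030

RK4: k1 = f(s_n, p_n); k2 = f(s_n + h/2, p_n + (h/2)·k1); k3 = f(s_n + h/2, p_n + (h/2)·k2); k4 = f(s_n + h, p_n + h·k3); p_{n+1} = p_n + (h/6)·(k1 + 2k2 + 2k3 + k4).
s=0.000000, p=-1.810000:
  k1 = f(0.000000, -1.810000) = -0.826100
  k2 = f(0.270000, -2.033047) = -1.683280
  k3 = f(0.270000, -2.264486) = -2.677895
  k4 = f(0.540000, -3.256063) = -8.151949
  p ← -1.810000 + (0.54/6)·(k1 + 2k2 + 2k3 + k4) = -3.403036
p(0.54) ≈ -3.4030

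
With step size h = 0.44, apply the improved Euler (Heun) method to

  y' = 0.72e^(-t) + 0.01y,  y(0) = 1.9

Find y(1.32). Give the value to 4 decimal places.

2.4659

Heun: k1 = f(t_n, y_n); k2 = f(t_n + h, y_n + h·k1); y_{n+1} = y_n + (h/2)·(k1 + k2).
t=0.000000, y=1.900000:
  k1 = f(0.000000, 1.900000) = 0.739000
  k2 = f(0.440000, 2.225160) = 0.485958
  y ← 1.900000 + (0.44/2)·(0.739000 + 0.485958) = 2.169491
t=0.440000, y=2.169491:
  k1 = f(0.440000, 2.169491) = 0.485401
  k2 = f(0.880000, 2.383067) = 0.322474
  y ← 2.169491 + (0.44/2)·(0.485401 + 0.322474) = 2.347223
t=0.880000, y=2.347223:
  k1 = f(0.880000, 2.347223) = 0.322116
  k2 = f(1.320000, 2.488954) = 0.217227
  y ← 2.347223 + (0.44/2)·(0.322116 + 0.217227) = 2.465879
y(1.32) ≈ 2.4659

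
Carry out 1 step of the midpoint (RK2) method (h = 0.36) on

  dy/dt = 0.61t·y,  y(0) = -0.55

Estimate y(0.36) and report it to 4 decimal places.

Midpoint: k1 = f(t_n, y_n); k2 = f(t_n + h/2, y_n + (h/2)·k1); y_{n+1} = y_n + h·k2.
t=0.000000, y=-0.550000:
  k1 = f(0.000000, -0.550000) = 0.000000
  k2 = f(0.180000, -0.550000) = -0.060390
  y ← -0.550000 + 0.36·(-0.060390) = -0.571740
y(0.36) ≈ -0.5717

-0.5717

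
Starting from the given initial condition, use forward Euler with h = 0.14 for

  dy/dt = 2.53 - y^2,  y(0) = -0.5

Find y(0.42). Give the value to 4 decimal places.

Euler: y_{n+1} = y_n + h·f(t_n, y_n).
t=0.000000, y=-0.500000: f=2.280000 → y ← -0.500000 + 0.14·2.280000 = -0.180800
t=0.140000, y=-0.180800: f=2.497311 → y ← -0.180800 + 0.14·2.497311 = 0.168824
t=0.280000, y=0.168824: f=2.501499 → y ← 0.168824 + 0.14·2.501499 = 0.519033
y(0.42) ≈ 0.5190

0.5190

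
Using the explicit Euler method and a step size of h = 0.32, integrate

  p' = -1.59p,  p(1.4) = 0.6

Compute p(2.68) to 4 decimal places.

0.0349

Euler: p_{n+1} = p_n + h·f(s_n, p_n).
s=1.400000, p=0.600000: f=-0.954000 → p ← 0.600000 + 0.32·(-0.954000) = 0.294720
s=1.720000, p=0.294720: f=-0.468605 → p ← 0.294720 + 0.32·(-0.468605) = 0.144766
s=2.040000, p=0.144766: f=-0.230179 → p ← 0.144766 + 0.32·(-0.230179) = 0.071109
s=2.360000, p=0.071109: f=-0.113064 → p ← 0.071109 + 0.32·(-0.113064) = 0.034929
p(2.68) ≈ 0.0349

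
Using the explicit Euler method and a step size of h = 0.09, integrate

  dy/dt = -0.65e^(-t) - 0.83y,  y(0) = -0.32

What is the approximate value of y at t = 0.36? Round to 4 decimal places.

Euler: y_{n+1} = y_n + h·f(t_n, y_n).
t=0.000000, y=-0.320000: f=-0.384400 → y ← -0.320000 + 0.09·(-0.384400) = -0.354596
t=0.090000, y=-0.354596: f=-0.299741 → y ← -0.354596 + 0.09·(-0.299741) = -0.381573
t=0.180000, y=-0.381573: f=-0.226220 → y ← -0.381573 + 0.09·(-0.226220) = -0.401932
t=0.270000, y=-0.401932: f=-0.162593 → y ← -0.401932 + 0.09·(-0.162593) = -0.416566
y(0.36) ≈ -0.4166

-0.4166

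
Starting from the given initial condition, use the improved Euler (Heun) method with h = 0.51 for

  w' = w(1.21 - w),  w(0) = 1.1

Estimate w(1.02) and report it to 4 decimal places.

Heun: k1 = f(x_n, w_n); k2 = f(x_n + h, w_n + h·k1); w_{n+1} = w_n + (h/2)·(k1 + k2).
x=0.000000, w=1.100000:
  k1 = f(0.000000, 1.100000) = 0.121000
  k2 = f(0.510000, 1.161710) = 0.056099
  w ← 1.100000 + (0.51/2)·(0.121000 + 0.056099) = 1.145160
x=0.510000, w=1.145160:
  k1 = f(0.510000, 1.145160) = 0.074252
  k2 = f(1.020000, 1.183029) = 0.031908
  w ← 1.145160 + (0.51/2)·(0.074252 + 0.031908) = 1.172231
w(1.02) ≈ 1.1722

1.1722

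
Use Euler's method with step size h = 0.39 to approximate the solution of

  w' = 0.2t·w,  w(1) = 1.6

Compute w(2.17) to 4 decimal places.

Euler: w_{n+1} = w_n + h·f(t_n, w_n).
t=1.000000, w=1.600000: f=0.320000 → w ← 1.600000 + 0.39·0.320000 = 1.724800
t=1.390000, w=1.724800: f=0.479494 → w ← 1.724800 + 0.39·0.479494 = 1.911803
t=1.780000, w=1.911803: f=0.680602 → w ← 1.911803 + 0.39·0.680602 = 2.177238
w(2.17) ≈ 2.1772

2.1772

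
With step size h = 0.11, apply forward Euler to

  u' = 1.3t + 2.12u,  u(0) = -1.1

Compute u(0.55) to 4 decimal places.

Euler: u_{n+1} = u_n + h·f(t_n, u_n).
t=0.000000, u=-1.100000: f=-2.332000 → u ← -1.100000 + 0.11·(-2.332000) = -1.356520
t=0.110000, u=-1.356520: f=-2.732822 → u ← -1.356520 + 0.11·(-2.732822) = -1.657130
t=0.220000, u=-1.657130: f=-3.227117 → u ← -1.657130 + 0.11·(-3.227117) = -2.012113
t=0.330000, u=-2.012113: f=-3.836680 → u ← -2.012113 + 0.11·(-3.836680) = -2.434148
t=0.440000, u=-2.434148: f=-4.588394 → u ← -2.434148 + 0.11·(-4.588394) = -2.938871
u(0.55) ≈ -2.9389

-2.9389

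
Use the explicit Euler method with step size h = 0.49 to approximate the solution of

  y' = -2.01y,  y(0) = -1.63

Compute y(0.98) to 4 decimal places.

-0.0004

Euler: y_{n+1} = y_n + h·f(x_n, y_n).
x=0.000000, y=-1.630000: f=3.276300 → y ← -1.630000 + 0.49·3.276300 = -0.024613
x=0.490000, y=-0.024613: f=0.049472 → y ← -0.024613 + 0.49·0.049472 = -0.000372
y(0.98) ≈ -0.0004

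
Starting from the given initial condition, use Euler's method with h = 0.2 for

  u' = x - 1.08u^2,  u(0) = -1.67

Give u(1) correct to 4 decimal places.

-46.4654

Euler: u_{n+1} = u_n + h·f(x_n, u_n).
x=0.000000, u=-1.670000: f=-3.012012 → u ← -1.670000 + 0.2·(-3.012012) = -2.272402
x=0.200000, u=-2.272402: f=-5.376918 → u ← -2.272402 + 0.2·(-5.376918) = -3.347786
x=0.400000, u=-3.347786: f=-11.704284 → u ← -3.347786 + 0.2·(-11.704284) = -5.688643
x=0.600000, u=-5.688643: f=-34.349509 → u ← -5.688643 + 0.2·(-34.349509) = -12.558545
x=0.800000, u=-12.558545: f=-169.534409 → u ← -12.558545 + 0.2·(-169.534409) = -46.465426
u(1) ≈ -46.4654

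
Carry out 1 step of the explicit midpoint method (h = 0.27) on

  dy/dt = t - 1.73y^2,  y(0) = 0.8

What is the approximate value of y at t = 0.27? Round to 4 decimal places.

Midpoint: k1 = f(t_n, y_n); k2 = f(t_n + h/2, y_n + (h/2)·k1); y_{n+1} = y_n + h·k2.
t=0.000000, y=0.800000:
  k1 = f(0.000000, 0.800000) = -1.107200
  k2 = f(0.135000, 0.650528) = -0.597113
  y ← 0.800000 + 0.27·(-0.597113) = 0.638780
y(0.27) ≈ 0.6388

0.6388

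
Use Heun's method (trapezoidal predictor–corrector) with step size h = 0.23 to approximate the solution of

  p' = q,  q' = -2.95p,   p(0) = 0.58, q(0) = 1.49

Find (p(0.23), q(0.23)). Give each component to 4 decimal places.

Heun on (p,q): k1 = f(t_n, state_n); k2 = f(t_n + h, state_n + h·k1); state_{n+1} = state_n + (h/2)·(k1 + k2).
0.000000: (0.580000, 1.490000)
  k1 = (1.490000, -1.711000)
  predictor → (0.922700, 1.096470)
  k2 = (1.096470, -2.721965)
  → (0.877444, 0.980209)
(p(0.23), q(0.23)) ≈ (0.8774, 0.9802)

0.8774, 0.9802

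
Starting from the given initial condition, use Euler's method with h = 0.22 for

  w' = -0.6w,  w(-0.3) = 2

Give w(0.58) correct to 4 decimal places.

1.1353

Euler: w_{n+1} = w_n + h·f(x_n, w_n).
x=-0.300000, w=2.000000: f=-1.200000 → w ← 2.000000 + 0.22·(-1.200000) = 1.736000
x=-0.080000, w=1.736000: f=-1.041600 → w ← 1.736000 + 0.22·(-1.041600) = 1.506848
x=0.140000, w=1.506848: f=-0.904109 → w ← 1.506848 + 0.22·(-0.904109) = 1.307944
x=0.360000, w=1.307944: f=-0.784766 → w ← 1.307944 + 0.22·(-0.784766) = 1.135295
w(0.58) ≈ 1.1353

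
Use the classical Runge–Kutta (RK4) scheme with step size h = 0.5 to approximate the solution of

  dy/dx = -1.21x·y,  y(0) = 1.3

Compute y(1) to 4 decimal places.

0.7098

RK4: k1 = f(x_n, y_n); k2 = f(x_n + h/2, y_n + (h/2)·k1); k3 = f(x_n + h/2, y_n + (h/2)·k2); k4 = f(x_n + h, y_n + h·k3); y_{n+1} = y_n + (h/6)·(k1 + 2k2 + 2k3 + k4).
x=0.000000, y=1.300000:
  k1 = f(0.000000, 1.300000) = 0.000000
  k2 = f(0.250000, 1.300000) = -0.393250
  k3 = f(0.250000, 1.201688) = -0.363510
  k4 = f(0.500000, 1.118245) = -0.676538
  y ← 1.300000 + (0.5/6)·(k1 + 2k2 + 2k3 + k4) = 1.117495
x=0.500000, y=1.117495:
  k1 = f(0.500000, 1.117495) = -0.676085
  k2 = f(0.750000, 0.948474) = -0.860740
  k3 = f(0.750000, 0.902310) = -0.818846
  k4 = f(1.000000, 0.708072) = -0.856767
  y ← 1.117495 + (0.5/6)·(k1 + 2k2 + 2k3 + k4) = 0.709826
y(1) ≈ 0.7098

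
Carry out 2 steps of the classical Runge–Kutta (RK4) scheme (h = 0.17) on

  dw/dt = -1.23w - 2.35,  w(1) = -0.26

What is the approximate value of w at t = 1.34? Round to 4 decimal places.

-0.8241

RK4: k1 = f(t_n, w_n); k2 = f(t_n + h/2, w_n + (h/2)·k1); k3 = f(t_n + h/2, w_n + (h/2)·k2); k4 = f(t_n + h, w_n + h·k3); w_{n+1} = w_n + (h/6)·(k1 + 2k2 + 2k3 + k4).
t=1.000000, w=-0.260000:
  k1 = f(1.000000, -0.260000) = -2.030200
  k2 = f(1.085000, -0.432567) = -1.817943
  k3 = f(1.085000, -0.414525) = -1.840134
  k4 = f(1.170000, -0.572823) = -1.645428
  w ← -0.260000 + (0.17/6)·(k1 + 2k2 + 2k3 + k4) = -0.571434
t=1.170000, w=-0.571434:
  k1 = f(1.170000, -0.571434) = -1.647136
  k2 = f(1.255000, -0.711440) = -1.474928
  k3 = f(1.255000, -0.696803) = -1.492933
  k4 = f(1.340000, -0.825232) = -1.334964
  w ← -0.571434 + (0.17/6)·(k1 + 2k2 + 2k3 + k4) = -0.824105
w(1.34) ≈ -0.8241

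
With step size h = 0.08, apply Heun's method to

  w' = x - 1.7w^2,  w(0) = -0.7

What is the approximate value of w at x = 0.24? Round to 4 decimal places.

Heun: k1 = f(x_n, w_n); k2 = f(x_n + h, w_n + h·k1); w_{n+1} = w_n + (h/2)·(k1 + k2).
x=0.000000, w=-0.700000:
  k1 = f(0.000000, -0.700000) = -0.833000
  k2 = f(0.080000, -0.766640) = -0.919153
  w ← -0.700000 + (0.08/2)·(-0.833000 + (-0.919153)) = -0.770086
x=0.080000, w=-0.770086:
  k1 = f(0.080000, -0.770086) = -0.928155
  k2 = f(0.160000, -0.844339) = -1.051943
  w ← -0.770086 + (0.08/2)·(-0.928155 + (-1.051943)) = -0.849290
x=0.160000, w=-0.849290:
  k1 = f(0.160000, -0.849290) = -1.066199
  k2 = f(0.240000, -0.934586) = -1.244867
  w ← -0.849290 + (0.08/2)·(-1.066199 + (-1.244867)) = -0.941733
w(0.24) ≈ -0.9417

-0.9417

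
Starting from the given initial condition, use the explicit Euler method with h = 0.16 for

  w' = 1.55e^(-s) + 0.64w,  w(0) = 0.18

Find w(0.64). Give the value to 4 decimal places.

1.2069

Euler: w_{n+1} = w_n + h·f(s_n, w_n).
s=0.000000, w=0.180000: f=1.665200 → w ← 0.180000 + 0.16·1.665200 = 0.446432
s=0.160000, w=0.446432: f=1.606539 → w ← 0.446432 + 0.16·1.606539 = 0.703478
s=0.320000, w=0.703478: f=1.575757 → w ← 0.703478 + 0.16·1.575757 = 0.955599
s=0.480000, w=0.955599: f=1.570698 → w ← 0.955599 + 0.16·1.570698 = 1.206911
w(0.64) ≈ 1.2069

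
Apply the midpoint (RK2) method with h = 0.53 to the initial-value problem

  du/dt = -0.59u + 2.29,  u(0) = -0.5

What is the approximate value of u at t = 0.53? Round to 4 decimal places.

0.6558

Midpoint: k1 = f(t_n, u_n); k2 = f(t_n + h/2, u_n + (h/2)·k1); u_{n+1} = u_n + h·k2.
t=0.000000, u=-0.500000:
  k1 = f(0.000000, -0.500000) = 2.585000
  k2 = f(0.265000, 0.185025) = 2.180835
  u ← -0.500000 + 0.53·2.180835 = 0.655843
u(0.53) ≈ 0.6558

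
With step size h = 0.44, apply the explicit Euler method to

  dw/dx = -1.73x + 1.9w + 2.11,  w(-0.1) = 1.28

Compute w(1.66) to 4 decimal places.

23.6328

Euler: w_{n+1} = w_n + h·f(x_n, w_n).
x=-0.100000, w=1.280000: f=4.715000 → w ← 1.280000 + 0.44·4.715000 = 3.354600
x=0.340000, w=3.354600: f=7.895540 → w ← 3.354600 + 0.44·7.895540 = 6.828638
x=0.780000, w=6.828638: f=13.735011 → w ← 6.828638 + 0.44·13.735011 = 12.872043
x=1.220000, w=12.872043: f=24.456281 → w ← 12.872043 + 0.44·24.456281 = 23.632806
w(1.66) ≈ 23.6328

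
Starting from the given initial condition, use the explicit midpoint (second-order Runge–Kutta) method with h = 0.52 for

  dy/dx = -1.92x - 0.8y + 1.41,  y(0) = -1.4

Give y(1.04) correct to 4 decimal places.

-0.5042

Midpoint: k1 = f(x_n, y_n); k2 = f(x_n + h/2, y_n + (h/2)·k1); y_{n+1} = y_n + h·k2.
x=0.000000, y=-1.400000:
  k1 = f(0.000000, -1.400000) = 2.530000
  k2 = f(0.260000, -0.742200) = 1.504560
  y ← -1.400000 + 0.52·1.504560 = -0.617629
x=0.520000, y=-0.617629:
  k1 = f(0.520000, -0.617629) = 0.905703
  k2 = f(0.780000, -0.382146) = 0.218117
  y ← -0.617629 + 0.52·0.218117 = -0.504208
y(1.04) ≈ -0.5042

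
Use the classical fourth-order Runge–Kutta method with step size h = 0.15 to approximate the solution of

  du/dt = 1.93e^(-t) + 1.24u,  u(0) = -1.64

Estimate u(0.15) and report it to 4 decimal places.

RK4: k1 = f(t_n, u_n); k2 = f(t_n + h/2, u_n + (h/2)·k1); k3 = f(t_n + h/2, u_n + (h/2)·k2); k4 = f(t_n + h, u_n + h·k3); u_{n+1} = u_n + (h/6)·(k1 + 2k2 + 2k3 + k4).
t=0.000000, u=-1.640000:
  k1 = f(0.000000, -1.640000) = -0.103600
  k2 = f(0.075000, -1.647770) = -0.252690
  k3 = f(0.075000, -1.658952) = -0.266555
  k4 = f(0.150000, -1.679983) = -0.422013
  u ← -1.640000 + (0.15/6)·(k1 + 2k2 + 2k3 + k4) = -1.679103
u(0.15) ≈ -1.6791

-1.6791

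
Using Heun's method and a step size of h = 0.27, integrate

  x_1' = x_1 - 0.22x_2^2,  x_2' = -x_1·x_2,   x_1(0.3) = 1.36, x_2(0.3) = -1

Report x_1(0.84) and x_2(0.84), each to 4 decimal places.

Heun on (x_1,x_2): k1 = f(t_n, state_n); k2 = f(t_n + h, state_n + h·k1); state_{n+1} = state_n + (h/2)·(k1 + k2).
0.300000: (1.360000, -1.000000)
  k1 = (1.140000, 1.360000)
  predictor → (1.667800, -0.632800)
  k2 = (1.579704, 1.055384)
  → (1.727160, -0.673923)
0.570000: (1.727160, -0.673923)
  k1 = (1.627242, 1.163973)
  predictor → (2.166515, -0.359650)
  k2 = (2.138059, 0.779188)
  → (2.235476, -0.411596)
(x_1(0.84), x_2(0.84)) ≈ (2.2355, -0.4116)

2.2355, -0.4116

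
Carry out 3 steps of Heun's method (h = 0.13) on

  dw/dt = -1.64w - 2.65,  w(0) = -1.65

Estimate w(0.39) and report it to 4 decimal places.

Heun: k1 = f(t_n, w_n); k2 = f(t_n + h, w_n + h·k1); w_{n+1} = w_n + (h/2)·(k1 + k2).
t=0.000000, w=-1.650000:
  k1 = f(0.000000, -1.650000) = 0.056000
  k2 = f(0.130000, -1.642720) = 0.044061
  w ← -1.650000 + (0.13/2)·(0.056000 + 0.044061) = -1.643496
t=0.130000, w=-1.643496:
  k1 = f(0.130000, -1.643496) = 0.045334
  k2 = f(0.260000, -1.637603) = 0.035668
  w ← -1.643496 + (0.13/2)·(0.045334 + 0.035668) = -1.638231
t=0.260000, w=-1.638231:
  k1 = f(0.260000, -1.638231) = 0.036699
  k2 = f(0.390000, -1.633460) = 0.028875
  w ← -1.638231 + (0.13/2)·(0.036699 + 0.028875) = -1.633969
w(0.39) ≈ -1.6340

-1.6340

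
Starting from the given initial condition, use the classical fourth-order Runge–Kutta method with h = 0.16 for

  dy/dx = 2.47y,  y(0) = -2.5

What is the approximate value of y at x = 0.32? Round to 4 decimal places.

-5.5101

RK4: k1 = f(x_n, y_n); k2 = f(x_n + h/2, y_n + (h/2)·k1); k3 = f(x_n + h/2, y_n + (h/2)·k2); k4 = f(x_n + h, y_n + h·k3); y_{n+1} = y_n + (h/6)·(k1 + 2k2 + 2k3 + k4).
x=0.000000, y=-2.500000:
  k1 = f(0.000000, -2.500000) = -6.175000
  k2 = f(0.080000, -2.994000) = -7.395180
  k3 = f(0.080000, -3.091614) = -7.636288
  k4 = f(0.160000, -3.721806) = -9.192861
  y ← -2.500000 + (0.16/6)·(k1 + 2k2 + 2k3 + k4) = -3.711488
x=0.160000, y=-3.711488:
  k1 = f(0.160000, -3.711488) = -9.167375
  k2 = f(0.240000, -4.444878) = -10.978848
  k3 = f(0.240000, -4.589796) = -11.336796
  k4 = f(0.320000, -5.525375) = -13.647677
  y ← -3.711488 + (0.16/6)·(k1 + 2k2 + 2k3 + k4) = -5.510057
y(0.32) ≈ -5.5101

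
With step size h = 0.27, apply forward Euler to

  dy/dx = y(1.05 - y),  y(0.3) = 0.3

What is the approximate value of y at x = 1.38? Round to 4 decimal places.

Euler: y_{n+1} = y_n + h·f(x_n, y_n).
x=0.300000, y=0.300000: f=0.225000 → y ← 0.300000 + 0.27·0.225000 = 0.360750
x=0.570000, y=0.360750: f=0.248647 → y ← 0.360750 + 0.27·0.248647 = 0.427885
x=0.840000, y=0.427885: f=0.266194 → y ← 0.427885 + 0.27·0.266194 = 0.499757
x=1.110000, y=0.499757: f=0.274988 → y ← 0.499757 + 0.27·0.274988 = 0.574004
y(1.38) ≈ 0.5740

0.5740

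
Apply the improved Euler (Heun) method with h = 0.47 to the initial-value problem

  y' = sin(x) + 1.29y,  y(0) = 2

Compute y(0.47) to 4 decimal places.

3.6866

Heun: k1 = f(x_n, y_n); k2 = f(x_n + h, y_n + h·k1); y_{n+1} = y_n + (h/2)·(k1 + k2).
x=0.000000, y=2.000000:
  k1 = f(0.000000, 2.000000) = 2.580000
  k2 = f(0.470000, 3.212600) = 4.597140
  y ← 2.000000 + (0.47/2)·(2.580000 + 4.597140) = 3.686628
y(0.47) ≈ 3.6866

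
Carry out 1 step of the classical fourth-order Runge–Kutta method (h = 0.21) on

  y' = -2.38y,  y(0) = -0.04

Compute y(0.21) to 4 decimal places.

-0.0243

RK4: k1 = f(s_n, y_n); k2 = f(s_n + h/2, y_n + (h/2)·k1); k3 = f(s_n + h/2, y_n + (h/2)·k2); k4 = f(s_n + h, y_n + h·k3); y_{n+1} = y_n + (h/6)·(k1 + 2k2 + 2k3 + k4).
s=0.000000, y=-0.040000:
  k1 = f(0.000000, -0.040000) = 0.095200
  k2 = f(0.105000, -0.030004) = 0.071410
  k3 = f(0.105000, -0.032502) = 0.077355
  k4 = f(0.210000, -0.023756) = 0.056538
  y ← -0.040000 + (0.21/6)·(k1 + 2k2 + 2k3 + k4) = -0.024276
y(0.21) ≈ -0.0243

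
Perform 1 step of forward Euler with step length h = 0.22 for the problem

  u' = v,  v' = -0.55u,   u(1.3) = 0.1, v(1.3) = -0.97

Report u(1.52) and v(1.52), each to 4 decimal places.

Euler on (u,v): u_{n+1} = u_n + h·u', v_{n+1} = v_n + h·v'.
1.300000: (0.100000, -0.970000); f=(-0.970000, -0.055000) → (-0.113400, -0.982100)
(u(1.52), v(1.52)) ≈ (-0.1134, -0.9821)

-0.1134, -0.9821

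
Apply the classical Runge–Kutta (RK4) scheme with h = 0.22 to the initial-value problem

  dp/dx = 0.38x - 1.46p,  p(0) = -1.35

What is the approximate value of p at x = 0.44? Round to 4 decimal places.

-0.6802

RK4: k1 = f(x_n, p_n); k2 = f(x_n + h/2, p_n + (h/2)·k1); k3 = f(x_n + h/2, p_n + (h/2)·k2); k4 = f(x_n + h, p_n + h·k3); p_{n+1} = p_n + (h/6)·(k1 + 2k2 + 2k3 + k4).
x=0.000000, p=-1.350000:
  k1 = f(0.000000, -1.350000) = 1.971000
  k2 = f(0.110000, -1.133190) = 1.696257
  k3 = f(0.110000, -1.163412) = 1.740381
  k4 = f(0.220000, -0.967116) = 1.495590
  p ← -1.350000 + (0.22/6)·(k1 + 2k2 + 2k3 + k4) = -0.970872
x=0.220000, p=-0.970872:
  k1 = f(0.220000, -0.970872) = 1.501072
  k2 = f(0.330000, -0.805754) = 1.301800
  k3 = f(0.330000, -0.827674) = 1.333803
  k4 = f(0.440000, -0.677435) = 1.156255
  p ← -0.970872 + (0.22/6)·(k1 + 2k2 + 2k3 + k4) = -0.680159
p(0.44) ≈ -0.6802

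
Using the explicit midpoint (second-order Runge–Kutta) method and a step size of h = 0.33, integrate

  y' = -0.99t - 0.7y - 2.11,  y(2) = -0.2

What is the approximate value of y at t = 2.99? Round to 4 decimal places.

Midpoint: k1 = f(t_n, y_n); k2 = f(t_n + h/2, y_n + (h/2)·k1); y_{n+1} = y_n + h·k2.
t=2.000000, y=-0.200000:
  k1 = f(2.000000, -0.200000) = -3.950000
  k2 = f(2.165000, -0.851750) = -3.657125
  y ← -0.200000 + 0.33·(-3.657125) = -1.406851
t=2.330000, y=-1.406851:
  k1 = f(2.330000, -1.406851) = -3.431904
  k2 = f(2.495000, -1.973115) = -3.198869
  y ← -1.406851 + 0.33·(-3.198869) = -2.462478
t=2.660000, y=-2.462478:
  k1 = f(2.660000, -2.462478) = -3.019665
  k2 = f(2.825000, -2.960723) = -2.834244
  y ← -2.462478 + 0.33·(-2.834244) = -3.397779
y(2.99) ≈ -3.3978

-3.3978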